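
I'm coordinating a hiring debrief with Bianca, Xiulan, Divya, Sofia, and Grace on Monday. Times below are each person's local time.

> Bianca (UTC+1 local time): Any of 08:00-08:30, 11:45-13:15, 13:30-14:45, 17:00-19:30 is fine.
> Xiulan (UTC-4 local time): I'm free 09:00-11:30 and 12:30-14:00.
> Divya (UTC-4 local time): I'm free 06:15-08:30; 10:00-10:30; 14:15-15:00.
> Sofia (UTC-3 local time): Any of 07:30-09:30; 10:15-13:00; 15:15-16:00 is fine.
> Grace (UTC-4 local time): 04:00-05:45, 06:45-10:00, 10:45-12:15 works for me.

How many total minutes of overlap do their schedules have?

Bianca in UTC: 07:00-07:30, 10:45-12:15, 12:30-13:45, 16:00-18:30 (subtract 1h to convert from UTC+1).
Xiulan in UTC: 13:00-15:30, 16:30-18:00 (add 4h to convert from UTC-4).
Divya in UTC: 10:15-12:30, 14:00-14:30, 18:15-19:00 (add 4h to convert from UTC-4).
Sofia in UTC: 10:30-12:30, 13:15-16:00, 18:15-19:00 (add 3h to convert from UTC-3).
Grace in UTC: 08:00-09:45, 10:45-14:00, 14:45-16:15 (add 4h to convert from UTC-4).
Bianca ∩ Xiulan: 13:00-13:45, 16:30-18:00.
Bianca ∩ Xiulan ∩ Divya: ∅.
Bianca ∩ Xiulan ∩ Divya ∩ Sofia: ∅.
Bianca ∩ Xiulan ∩ Divya ∩ Sofia ∩ Grace: ∅.
There is no time when everyone is free.
There is no common window, so the total is 0 minutes.

0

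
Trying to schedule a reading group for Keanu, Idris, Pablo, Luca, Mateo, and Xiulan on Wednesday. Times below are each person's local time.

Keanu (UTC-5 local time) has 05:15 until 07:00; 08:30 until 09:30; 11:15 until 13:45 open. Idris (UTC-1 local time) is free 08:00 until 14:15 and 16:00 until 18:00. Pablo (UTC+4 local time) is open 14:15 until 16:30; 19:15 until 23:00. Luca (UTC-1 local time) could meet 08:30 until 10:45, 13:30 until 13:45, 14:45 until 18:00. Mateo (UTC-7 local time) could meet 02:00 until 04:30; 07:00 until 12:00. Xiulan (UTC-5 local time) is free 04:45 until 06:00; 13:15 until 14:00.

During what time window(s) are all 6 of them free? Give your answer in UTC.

10:15-11:00, 18:15-18:45

Keanu in UTC: 10:15-12:00, 13:30-14:30, 16:15-18:45 (add 5h to convert from UTC-5).
Idris in UTC: 09:00-15:15, 17:00-19:00 (add 1h to convert from UTC-1).
Pablo in UTC: 10:15-12:30, 15:15-19:00 (subtract 4h to convert from UTC+4).
Luca in UTC: 09:30-11:45, 14:30-14:45, 15:45-19:00 (add 1h to convert from UTC-1).
Mateo in UTC: 09:00-11:30, 14:00-19:00 (add 7h to convert from UTC-7).
Xiulan in UTC: 09:45-11:00, 18:15-19:00 (add 5h to convert from UTC-5).
Keanu ∩ Idris: 10:15-12:00, 13:30-14:30, 17:00-18:45.
Keanu ∩ Idris ∩ Pablo: 10:15-12:00, 17:00-18:45.
Keanu ∩ Idris ∩ Pablo ∩ Luca: 10:15-11:45, 17:00-18:45.
Keanu ∩ Idris ∩ Pablo ∩ Luca ∩ Mateo: 10:15-11:30, 17:00-18:45.
Keanu ∩ Idris ∩ Pablo ∩ Luca ∩ Mateo ∩ Xiulan: 10:15-11:00, 18:15-18:45.
Those are the intersection windows.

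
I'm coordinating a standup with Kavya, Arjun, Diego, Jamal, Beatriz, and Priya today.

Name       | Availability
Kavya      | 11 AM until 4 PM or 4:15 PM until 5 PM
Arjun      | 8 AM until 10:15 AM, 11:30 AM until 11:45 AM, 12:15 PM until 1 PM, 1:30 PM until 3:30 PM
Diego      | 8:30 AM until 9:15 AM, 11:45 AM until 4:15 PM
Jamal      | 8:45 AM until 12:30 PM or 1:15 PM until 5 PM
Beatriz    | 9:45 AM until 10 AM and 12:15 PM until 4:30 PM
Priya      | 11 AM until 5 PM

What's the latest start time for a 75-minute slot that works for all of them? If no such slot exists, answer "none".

Kavya ∩ Arjun: 11:30-11:45, 12:15-13:00, 13:30-15:30.
Kavya ∩ Arjun ∩ Diego: 12:15-13:00, 13:30-15:30.
Kavya ∩ Arjun ∩ Diego ∩ Jamal: 12:15-12:30, 13:30-15:30.
Kavya ∩ Arjun ∩ Diego ∩ Jamal ∩ Beatriz: 12:15-12:30, 13:30-15:30.
Kavya ∩ Arjun ∩ Diego ∩ Jamal ∩ Beatriz ∩ Priya: 12:15-12:30, 13:30-15:30.
So the common availability across everyone is 12:15-12:30, 13:30-15:30.
The last common window of at least 75 minutes is 13:30-15:30; a 75-minute meeting can start as late as 14:15 and still end by 15:30.

14:15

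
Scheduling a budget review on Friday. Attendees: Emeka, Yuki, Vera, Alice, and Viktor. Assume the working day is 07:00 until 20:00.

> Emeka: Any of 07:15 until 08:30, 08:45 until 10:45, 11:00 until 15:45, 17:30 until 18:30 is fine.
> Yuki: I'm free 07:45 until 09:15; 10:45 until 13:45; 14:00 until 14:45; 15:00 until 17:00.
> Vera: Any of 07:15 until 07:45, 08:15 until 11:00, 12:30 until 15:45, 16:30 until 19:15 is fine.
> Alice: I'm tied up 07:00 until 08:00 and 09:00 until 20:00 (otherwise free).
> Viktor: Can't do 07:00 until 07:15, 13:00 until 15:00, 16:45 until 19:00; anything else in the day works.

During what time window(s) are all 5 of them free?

Emeka free: 07:15-08:30, 08:45-10:45, 11:00-15:45, 17:30-18:30.
Yuki free: 07:45-09:15, 10:45-13:45, 14:00-14:45, 15:00-17:00.
Vera free: 07:15-07:45, 08:15-11:00, 12:30-15:45, 16:30-19:15.
Alice free: 08:00-09:00 (invert busy blocks within the working day).
Viktor free: 07:15-13:00, 15:00-16:45, 19:00-20:00 (invert busy blocks within the working day).
Emeka ∩ Yuki: 07:45-08:30, 08:45-09:15, 11:00-13:45, 14:00-14:45, 15:00-15:45.
Emeka ∩ Yuki ∩ Vera: 08:15-08:30, 08:45-09:15, 12:30-13:45, 14:00-14:45, 15:00-15:45.
Emeka ∩ Yuki ∩ Vera ∩ Alice: 08:15-08:30, 08:45-09:00.
Emeka ∩ Yuki ∩ Vera ∩ Alice ∩ Viktor: 08:15-08:30, 08:45-09:00.
So the common availability across everyone is 08:15-08:30, 08:45-09:00.

08:15-08:30, 08:45-09:00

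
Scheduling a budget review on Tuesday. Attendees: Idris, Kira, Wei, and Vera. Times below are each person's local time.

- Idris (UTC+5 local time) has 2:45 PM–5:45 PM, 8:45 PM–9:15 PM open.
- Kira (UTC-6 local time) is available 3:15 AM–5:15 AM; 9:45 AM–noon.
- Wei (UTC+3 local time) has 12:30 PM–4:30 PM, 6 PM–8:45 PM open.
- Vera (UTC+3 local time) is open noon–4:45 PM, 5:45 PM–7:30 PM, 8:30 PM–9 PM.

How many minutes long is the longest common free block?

90

Idris in UTC: 09:45-12:45, 15:45-16:15 (subtract 5h to convert from UTC+5).
Kira in UTC: 09:15-11:15, 15:45-18:00 (add 6h to convert from UTC-6).
Wei in UTC: 09:30-13:30, 15:00-17:45 (subtract 3h to convert from UTC+3).
Vera in UTC: 09:00-13:45, 14:45-16:30, 17:30-18:00 (subtract 3h to convert from UTC+3).
Idris ∩ Kira: 09:45-11:15, 15:45-16:15.
Idris ∩ Kira ∩ Wei: 09:45-11:15, 15:45-16:15.
Idris ∩ Kira ∩ Wei ∩ Vera: 09:45-11:15, 15:45-16:15.
So the common availability across everyone is 09:45-11:15, 15:45-16:15.
The longest is 09:45-11:15 at 90 minutes.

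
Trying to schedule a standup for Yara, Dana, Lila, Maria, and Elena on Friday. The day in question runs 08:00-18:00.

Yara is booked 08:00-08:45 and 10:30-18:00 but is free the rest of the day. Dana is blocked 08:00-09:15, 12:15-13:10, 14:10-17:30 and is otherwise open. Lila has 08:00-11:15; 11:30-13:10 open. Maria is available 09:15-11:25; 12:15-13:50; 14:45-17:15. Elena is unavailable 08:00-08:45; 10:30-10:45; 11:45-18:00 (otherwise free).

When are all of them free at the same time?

Yara free: 08:45-10:30 (invert busy blocks within the working day).
Dana free: 09:15-12:15, 13:10-14:10, 17:30-18:00 (invert busy blocks within the working day).
Lila free: 08:00-11:15, 11:30-13:10.
Maria free: 09:15-11:25, 12:15-13:50, 14:45-17:15.
Elena free: 08:45-10:30, 10:45-11:45 (invert busy blocks within the working day).
Yara ∩ Dana: 09:15-10:30.
Yara ∩ Dana ∩ Lila: 09:15-10:30.
Yara ∩ Dana ∩ Lila ∩ Maria: 09:15-10:30.
Yara ∩ Dana ∩ Lila ∩ Maria ∩ Elena: 09:15-10:30.

09:15-10:30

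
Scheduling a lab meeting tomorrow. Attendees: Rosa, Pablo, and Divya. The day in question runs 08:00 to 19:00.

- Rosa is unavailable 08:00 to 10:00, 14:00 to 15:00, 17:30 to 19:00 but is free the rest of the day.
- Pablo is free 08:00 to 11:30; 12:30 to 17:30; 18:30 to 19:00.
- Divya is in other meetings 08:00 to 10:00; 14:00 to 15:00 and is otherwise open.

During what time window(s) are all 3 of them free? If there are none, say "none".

Rosa free: 10:00-14:00, 15:00-17:30 (invert busy blocks within the working day).
Pablo free: 08:00-11:30, 12:30-17:30, 18:30-19:00.
Divya free: 10:00-14:00, 15:00-19:00 (invert busy blocks within the working day).
Rosa ∩ Pablo: 10:00-11:30, 12:30-14:00, 15:00-17:30.
Rosa ∩ Pablo ∩ Divya: 10:00-11:30, 12:30-14:00, 15:00-17:30.

10:00-11:30, 12:30-14:00, 15:00-17:30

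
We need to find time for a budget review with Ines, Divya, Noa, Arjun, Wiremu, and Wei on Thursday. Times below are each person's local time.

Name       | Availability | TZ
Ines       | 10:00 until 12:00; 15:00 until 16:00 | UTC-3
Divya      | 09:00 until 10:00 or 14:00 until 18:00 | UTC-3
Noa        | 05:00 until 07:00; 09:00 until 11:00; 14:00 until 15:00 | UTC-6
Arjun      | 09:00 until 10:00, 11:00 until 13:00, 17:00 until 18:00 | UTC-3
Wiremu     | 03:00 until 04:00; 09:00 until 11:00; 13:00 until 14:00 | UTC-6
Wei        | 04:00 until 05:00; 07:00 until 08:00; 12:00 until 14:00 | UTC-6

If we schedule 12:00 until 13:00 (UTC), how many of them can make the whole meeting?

Ines in UTC: 13:00-15:00, 18:00-19:00 (add 3h to convert from UTC-3).
Divya in UTC: 12:00-13:00, 17:00-21:00 (add 3h to convert from UTC-3).
Noa in UTC: 11:00-13:00, 15:00-17:00, 20:00-21:00 (add 6h to convert from UTC-6).
Arjun in UTC: 12:00-13:00, 14:00-16:00, 20:00-21:00 (add 3h to convert from UTC-3).
Wiremu in UTC: 09:00-10:00, 15:00-17:00, 19:00-20:00 (add 6h to convert from UTC-6).
Wei in UTC: 10:00-11:00, 13:00-14:00, 18:00-20:00 (add 6h to convert from UTC-6).
Divya, Noa, and Arjun can make the full 12:00-13:00 slot — that's 3.

3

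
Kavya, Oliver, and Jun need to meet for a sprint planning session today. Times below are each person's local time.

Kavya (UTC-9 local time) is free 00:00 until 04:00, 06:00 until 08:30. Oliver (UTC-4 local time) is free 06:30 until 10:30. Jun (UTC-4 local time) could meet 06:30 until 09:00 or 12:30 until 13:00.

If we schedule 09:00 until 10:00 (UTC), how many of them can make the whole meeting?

1

Kavya in UTC: 09:00-13:00, 15:00-17:30 (add 9h to convert from UTC-9).
Oliver in UTC: 10:30-14:30 (add 4h to convert from UTC-4).
Jun in UTC: 10:30-13:00, 16:30-17:00 (add 4h to convert from UTC-4).
Kavya can make the full 09:00-10:00 slot — that's 1.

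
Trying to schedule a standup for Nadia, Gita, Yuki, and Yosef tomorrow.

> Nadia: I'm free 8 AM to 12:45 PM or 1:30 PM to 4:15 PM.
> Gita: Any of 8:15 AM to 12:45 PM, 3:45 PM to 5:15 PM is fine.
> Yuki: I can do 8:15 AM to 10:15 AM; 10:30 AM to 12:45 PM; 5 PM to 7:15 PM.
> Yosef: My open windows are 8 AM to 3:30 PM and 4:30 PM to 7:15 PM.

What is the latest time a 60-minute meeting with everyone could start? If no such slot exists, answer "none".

Nadia ∩ Gita: 08:15-12:45, 15:45-16:15.
Nadia ∩ Gita ∩ Yuki: 08:15-10:15, 10:30-12:45.
Nadia ∩ Gita ∩ Yuki ∩ Yosef: 08:15-10:15, 10:30-12:45.
So the common availability across everyone is 08:15-10:15, 10:30-12:45.
The last common window of at least 60 minutes is 10:30-12:45; a 60-minute meeting can start as late as 11:45 and still end by 12:45.

11:45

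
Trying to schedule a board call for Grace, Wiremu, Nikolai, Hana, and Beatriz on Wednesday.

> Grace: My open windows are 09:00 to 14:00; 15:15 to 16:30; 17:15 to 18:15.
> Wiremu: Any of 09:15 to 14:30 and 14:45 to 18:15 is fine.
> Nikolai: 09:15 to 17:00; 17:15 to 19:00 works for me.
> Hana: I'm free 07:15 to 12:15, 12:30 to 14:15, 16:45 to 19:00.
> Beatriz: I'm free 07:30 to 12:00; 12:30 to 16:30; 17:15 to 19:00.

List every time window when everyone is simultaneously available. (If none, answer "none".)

09:15-12:00, 12:30-14:00, 17:15-18:15

Grace ∩ Wiremu: 09:15-14:00, 15:15-16:30, 17:15-18:15.
Grace ∩ Wiremu ∩ Nikolai: 09:15-14:00, 15:15-16:30, 17:15-18:15.
Grace ∩ Wiremu ∩ Nikolai ∩ Hana: 09:15-12:15, 12:30-14:00, 17:15-18:15.
Grace ∩ Wiremu ∩ Nikolai ∩ Hana ∩ Beatriz: 09:15-12:00, 12:30-14:00, 17:15-18:15.
So the common availability across everyone is 09:15-12:00, 12:30-14:00, 17:15-18:15.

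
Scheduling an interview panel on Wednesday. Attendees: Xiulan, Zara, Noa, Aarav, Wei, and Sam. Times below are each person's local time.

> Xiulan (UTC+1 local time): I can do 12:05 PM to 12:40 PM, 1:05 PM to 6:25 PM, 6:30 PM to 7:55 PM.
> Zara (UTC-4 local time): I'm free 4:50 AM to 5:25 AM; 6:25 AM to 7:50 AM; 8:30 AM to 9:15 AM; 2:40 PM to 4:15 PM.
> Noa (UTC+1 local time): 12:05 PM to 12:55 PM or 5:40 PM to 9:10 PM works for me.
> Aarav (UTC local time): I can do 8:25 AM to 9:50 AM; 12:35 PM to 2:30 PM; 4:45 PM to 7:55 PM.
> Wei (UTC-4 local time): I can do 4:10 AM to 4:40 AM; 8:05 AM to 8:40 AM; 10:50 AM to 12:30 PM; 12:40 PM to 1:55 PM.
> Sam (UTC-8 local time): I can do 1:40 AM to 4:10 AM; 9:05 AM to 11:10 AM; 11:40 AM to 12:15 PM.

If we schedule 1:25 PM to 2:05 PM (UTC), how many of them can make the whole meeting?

2

Xiulan in UTC: 11:05-11:40, 12:05-17:25, 17:30-18:55 (subtract 1h to convert from UTC+1).
Zara in UTC: 08:50-09:25, 10:25-11:50, 12:30-13:15, 18:40-20:15 (add 4h to convert from UTC-4).
Noa in UTC: 11:05-11:55, 16:40-20:10 (subtract 1h to convert from UTC+1).
Aarav in UTC: 08:25-09:50, 12:35-14:30, 16:45-19:55.
Wei in UTC: 08:10-08:40, 12:05-12:40, 14:50-16:30, 16:40-17:55 (add 4h to convert from UTC-4).
Sam in UTC: 09:40-12:10, 17:05-19:10, 19:40-20:15 (add 8h to convert from UTC-8).
Xiulan and Aarav can make the full 13:25-14:05 slot — that's 2.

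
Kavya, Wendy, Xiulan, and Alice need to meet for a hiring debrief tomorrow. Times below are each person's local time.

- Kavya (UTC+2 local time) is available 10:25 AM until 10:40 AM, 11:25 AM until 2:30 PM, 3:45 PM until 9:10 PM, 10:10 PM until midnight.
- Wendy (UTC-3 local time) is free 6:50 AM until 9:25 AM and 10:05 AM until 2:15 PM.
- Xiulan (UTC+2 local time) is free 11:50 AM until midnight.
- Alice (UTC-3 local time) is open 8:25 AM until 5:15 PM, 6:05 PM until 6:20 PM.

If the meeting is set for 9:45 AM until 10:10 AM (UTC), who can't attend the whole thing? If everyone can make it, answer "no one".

Alice, Wendy, Xiulan

Kavya in UTC: 08:25-08:40, 09:25-12:30, 13:45-19:10, 20:10-22:00 (subtract 2h to convert from UTC+2).
Wendy in UTC: 09:50-12:25, 13:05-17:15 (add 3h to convert from UTC-3).
Xiulan in UTC: 09:50-22:00 (subtract 2h to convert from UTC+2).
Alice in UTC: 11:25-20:15, 21:05-21:20 (add 3h to convert from UTC-3).
Kavya: free for 09:45-10:10. Wendy: not fully free for 09:45-10:10. Xiulan: not fully free for 09:45-10:10. Alice: not fully free for 09:45-10:10.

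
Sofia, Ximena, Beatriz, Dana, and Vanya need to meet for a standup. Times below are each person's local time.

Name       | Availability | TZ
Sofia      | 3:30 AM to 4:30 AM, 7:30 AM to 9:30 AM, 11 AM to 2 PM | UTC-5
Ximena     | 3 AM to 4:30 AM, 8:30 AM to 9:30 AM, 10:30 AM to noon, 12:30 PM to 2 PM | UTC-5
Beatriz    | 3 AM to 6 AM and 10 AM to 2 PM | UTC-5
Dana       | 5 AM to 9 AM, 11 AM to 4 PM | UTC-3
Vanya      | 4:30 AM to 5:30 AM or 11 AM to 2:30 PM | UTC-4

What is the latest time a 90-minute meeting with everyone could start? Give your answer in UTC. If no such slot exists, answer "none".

Sofia in UTC: 08:30-09:30, 12:30-14:30, 16:00-19:00 (add 5h to convert from UTC-5).
Ximena in UTC: 08:00-09:30, 13:30-14:30, 15:30-17:00, 17:30-19:00 (add 5h to convert from UTC-5).
Beatriz in UTC: 08:00-11:00, 15:00-19:00 (add 5h to convert from UTC-5).
Dana in UTC: 08:00-12:00, 14:00-19:00 (add 3h to convert from UTC-3).
Vanya in UTC: 08:30-09:30, 15:00-18:30 (add 4h to convert from UTC-4).
Sofia ∩ Ximena: 08:30-09:30, 13:30-14:30, 16:00-17:00, 17:30-19:00.
Sofia ∩ Ximena ∩ Beatriz: 08:30-09:30, 16:00-17:00, 17:30-19:00.
Sofia ∩ Ximena ∩ Beatriz ∩ Dana: 08:30-09:30, 16:00-17:00, 17:30-19:00.
Sofia ∩ Ximena ∩ Beatriz ∩ Dana ∩ Vanya: 08:30-09:30, 16:00-17:00, 17:30-18:30.
So the common availability across everyone is 08:30-09:30, 16:00-17:00, 17:30-18:30.
No common window is at least 90 minutes long.

none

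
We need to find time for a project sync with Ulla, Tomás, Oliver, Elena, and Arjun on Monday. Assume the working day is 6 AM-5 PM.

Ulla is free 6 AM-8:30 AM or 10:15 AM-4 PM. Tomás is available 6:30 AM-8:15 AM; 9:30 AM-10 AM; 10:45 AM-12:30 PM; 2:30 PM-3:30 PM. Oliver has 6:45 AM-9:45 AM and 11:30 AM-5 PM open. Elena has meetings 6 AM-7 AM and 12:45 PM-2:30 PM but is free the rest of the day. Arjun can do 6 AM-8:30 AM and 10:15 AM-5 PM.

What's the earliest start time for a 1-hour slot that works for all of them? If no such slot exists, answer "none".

07:00

Ulla free: 06:00-08:30, 10:15-16:00.
Tomás free: 06:30-08:15, 09:30-10:00, 10:45-12:30, 14:30-15:30.
Oliver free: 06:45-09:45, 11:30-17:00.
Elena free: 07:00-12:45, 14:30-17:00 (invert busy blocks within the working day).
Arjun free: 06:00-08:30, 10:15-17:00.
Ulla ∩ Tomás: 06:30-08:15, 10:45-12:30, 14:30-15:30.
Ulla ∩ Tomás ∩ Oliver: 06:45-08:15, 11:30-12:30, 14:30-15:30.
Ulla ∩ Tomás ∩ Oliver ∩ Elena: 07:00-08:15, 11:30-12:30, 14:30-15:30.
Ulla ∩ Tomás ∩ Oliver ∩ Elena ∩ Arjun: 07:00-08:15, 11:30-12:30, 14:30-15:30.
The first common window of at least 60 minutes is 07:00-08:15, so the earliest start is 07:00.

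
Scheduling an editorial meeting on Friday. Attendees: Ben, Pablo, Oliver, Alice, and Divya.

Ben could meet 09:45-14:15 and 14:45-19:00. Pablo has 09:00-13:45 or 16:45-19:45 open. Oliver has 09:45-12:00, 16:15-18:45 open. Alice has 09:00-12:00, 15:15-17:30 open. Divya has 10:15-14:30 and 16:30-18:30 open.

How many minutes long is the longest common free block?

Ben ∩ Pablo: 09:45-13:45, 16:45-19:00.
Ben ∩ Pablo ∩ Oliver: 09:45-12:00, 16:45-18:45.
Ben ∩ Pablo ∩ Oliver ∩ Alice: 09:45-12:00, 16:45-17:30.
Ben ∩ Pablo ∩ Oliver ∩ Alice ∩ Divya: 10:15-12:00, 16:45-17:30.
Those are the intersection windows.
The longest is 10:15-12:00 at 105 minutes.

105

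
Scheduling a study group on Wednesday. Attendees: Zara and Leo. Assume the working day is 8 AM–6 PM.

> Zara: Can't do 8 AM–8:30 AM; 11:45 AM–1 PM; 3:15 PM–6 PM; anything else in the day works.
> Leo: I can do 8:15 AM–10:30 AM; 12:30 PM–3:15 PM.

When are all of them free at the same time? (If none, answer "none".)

Zara free: 08:30-11:45, 13:00-15:15 (invert busy blocks within the working day).
Leo free: 08:15-10:30, 12:30-15:15.
Zara ∩ Leo: 08:30-10:30, 13:00-15:15.
Those are the intersection windows.

08:30-10:30, 13:00-15:15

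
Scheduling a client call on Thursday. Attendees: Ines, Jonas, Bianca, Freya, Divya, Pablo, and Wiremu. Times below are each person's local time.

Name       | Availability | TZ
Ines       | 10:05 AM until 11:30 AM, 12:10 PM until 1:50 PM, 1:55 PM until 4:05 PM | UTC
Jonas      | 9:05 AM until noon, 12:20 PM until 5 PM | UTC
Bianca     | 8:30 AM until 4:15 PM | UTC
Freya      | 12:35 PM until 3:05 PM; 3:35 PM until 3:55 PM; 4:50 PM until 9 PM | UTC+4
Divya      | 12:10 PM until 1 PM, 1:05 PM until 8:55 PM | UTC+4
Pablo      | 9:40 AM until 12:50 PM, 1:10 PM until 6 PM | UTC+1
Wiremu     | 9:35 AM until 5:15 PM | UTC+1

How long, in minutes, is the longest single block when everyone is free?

Ines in UTC: 10:05-11:30, 12:10-13:50, 13:55-16:05.
Jonas in UTC: 09:05-12:00, 12:20-17:00.
Bianca in UTC: 08:30-16:15.
Freya in UTC: 08:35-11:05, 11:35-11:55, 12:50-17:00 (subtract 4h to convert from UTC+4).
Divya in UTC: 08:10-09:00, 09:05-16:55 (subtract 4h to convert from UTC+4).
Pablo in UTC: 08:40-11:50, 12:10-17:00 (subtract 1h to convert from UTC+1).
Wiremu in UTC: 08:35-16:15 (subtract 1h to convert from UTC+1).
Ines ∩ Jonas: 10:05-11:30, 12:20-13:50, 13:55-16:05.
Ines ∩ Jonas ∩ Bianca: 10:05-11:30, 12:20-13:50, 13:55-16:05.
Ines ∩ Jonas ∩ Bianca ∩ Freya: 10:05-11:05, 12:50-13:50, 13:55-16:05.
Ines ∩ Jonas ∩ Bianca ∩ Freya ∩ Divya: 10:05-11:05, 12:50-13:50, 13:55-16:05.
Ines ∩ Jonas ∩ Bianca ∩ Freya ∩ Divya ∩ Pablo: 10:05-11:05, 12:50-13:50, 13:55-16:05.
Ines ∩ Jonas ∩ Bianca ∩ Freya ∩ Divya ∩ Pablo ∩ Wiremu: 10:05-11:05, 12:50-13:50, 13:55-16:05.
The longest is 13:55-16:05 at 130 minutes.

130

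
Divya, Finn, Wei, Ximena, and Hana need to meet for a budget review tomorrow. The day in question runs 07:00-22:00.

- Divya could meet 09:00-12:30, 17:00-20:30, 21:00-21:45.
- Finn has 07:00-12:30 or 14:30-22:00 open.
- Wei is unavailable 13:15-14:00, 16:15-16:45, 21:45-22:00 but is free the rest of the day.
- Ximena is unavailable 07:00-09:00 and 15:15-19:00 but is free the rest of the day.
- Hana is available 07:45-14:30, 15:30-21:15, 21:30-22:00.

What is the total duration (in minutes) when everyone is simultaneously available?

Divya free: 09:00-12:30, 17:00-20:30, 21:00-21:45.
Finn free: 07:00-12:30, 14:30-22:00.
Wei free: 07:00-13:15, 14:00-16:15, 16:45-21:45 (invert busy blocks within the working day).
Ximena free: 09:00-15:15, 19:00-22:00 (invert busy blocks within the working day).
Hana free: 07:45-14:30, 15:30-21:15, 21:30-22:00.
Divya ∩ Finn: 09:00-12:30, 17:00-20:30, 21:00-21:45.
Divya ∩ Finn ∩ Wei: 09:00-12:30, 17:00-20:30, 21:00-21:45.
Divya ∩ Finn ∩ Wei ∩ Ximena: 09:00-12:30, 19:00-20:30, 21:00-21:45.
Divya ∩ Finn ∩ Wei ∩ Ximena ∩ Hana: 09:00-12:30, 19:00-20:30, 21:00-21:15, 21:30-21:45.
Summing the common windows: 210 + 90 + 15 + 15 = 330 minutes.

330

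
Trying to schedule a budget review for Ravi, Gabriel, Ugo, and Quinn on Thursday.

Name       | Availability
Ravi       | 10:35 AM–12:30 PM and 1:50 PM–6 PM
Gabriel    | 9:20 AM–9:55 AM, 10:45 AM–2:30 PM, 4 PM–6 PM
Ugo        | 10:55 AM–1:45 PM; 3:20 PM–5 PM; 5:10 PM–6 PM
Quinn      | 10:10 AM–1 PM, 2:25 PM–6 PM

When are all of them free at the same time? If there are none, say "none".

10:55-12:30, 16:00-17:00, 17:10-18:00

Ravi ∩ Gabriel: 10:45-12:30, 13:50-14:30, 16:00-18:00.
Ravi ∩ Gabriel ∩ Ugo: 10:55-12:30, 16:00-17:00, 17:10-18:00.
Ravi ∩ Gabriel ∩ Ugo ∩ Quinn: 10:55-12:30, 16:00-17:00, 17:10-18:00.
Those are the intersection windows.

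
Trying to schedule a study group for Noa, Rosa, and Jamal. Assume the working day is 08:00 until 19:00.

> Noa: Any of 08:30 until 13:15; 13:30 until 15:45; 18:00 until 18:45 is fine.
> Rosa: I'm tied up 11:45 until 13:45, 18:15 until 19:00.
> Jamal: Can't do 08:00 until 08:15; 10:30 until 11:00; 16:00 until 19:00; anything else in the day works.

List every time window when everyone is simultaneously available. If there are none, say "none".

08:30-10:30, 11:00-11:45, 13:45-15:45

Noa free: 08:30-13:15, 13:30-15:45, 18:00-18:45.
Rosa free: 08:00-11:45, 13:45-18:15 (invert busy blocks within the working day).
Jamal free: 08:15-10:30, 11:00-16:00 (invert busy blocks within the working day).
Noa ∩ Rosa: 08:30-11:45, 13:45-15:45, 18:00-18:15.
Noa ∩ Rosa ∩ Jamal: 08:30-10:30, 11:00-11:45, 13:45-15:45.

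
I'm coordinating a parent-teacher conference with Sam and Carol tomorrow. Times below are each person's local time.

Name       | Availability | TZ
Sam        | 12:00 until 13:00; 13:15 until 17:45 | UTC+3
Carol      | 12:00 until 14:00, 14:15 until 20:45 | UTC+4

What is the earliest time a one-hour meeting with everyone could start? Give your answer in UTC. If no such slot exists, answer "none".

Sam in UTC: 09:00-10:00, 10:15-14:45 (subtract 3h to convert from UTC+3).
Carol in UTC: 08:00-10:00, 10:15-16:45 (subtract 4h to convert from UTC+4).
Sam ∩ Carol: 09:00-10:00, 10:15-14:45.
Those are the intersection windows.
The first common window of at least 60 minutes is 09:00-10:00, so the earliest start is 09:00.

09:00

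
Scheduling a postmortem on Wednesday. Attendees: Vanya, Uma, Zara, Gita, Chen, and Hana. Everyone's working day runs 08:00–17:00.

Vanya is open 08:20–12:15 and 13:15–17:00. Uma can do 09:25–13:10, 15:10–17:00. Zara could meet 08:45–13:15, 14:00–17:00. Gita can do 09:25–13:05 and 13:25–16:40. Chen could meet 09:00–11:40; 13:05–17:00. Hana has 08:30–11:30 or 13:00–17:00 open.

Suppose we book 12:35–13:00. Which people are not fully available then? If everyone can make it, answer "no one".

Vanya: not fully free for 12:35-13:00. Uma: free for 12:35-13:00. Zara: free for 12:35-13:00. Gita: free for 12:35-13:00. Chen: not fully free for 12:35-13:00. Hana: not fully free for 12:35-13:00.

Chen, Hana, Vanya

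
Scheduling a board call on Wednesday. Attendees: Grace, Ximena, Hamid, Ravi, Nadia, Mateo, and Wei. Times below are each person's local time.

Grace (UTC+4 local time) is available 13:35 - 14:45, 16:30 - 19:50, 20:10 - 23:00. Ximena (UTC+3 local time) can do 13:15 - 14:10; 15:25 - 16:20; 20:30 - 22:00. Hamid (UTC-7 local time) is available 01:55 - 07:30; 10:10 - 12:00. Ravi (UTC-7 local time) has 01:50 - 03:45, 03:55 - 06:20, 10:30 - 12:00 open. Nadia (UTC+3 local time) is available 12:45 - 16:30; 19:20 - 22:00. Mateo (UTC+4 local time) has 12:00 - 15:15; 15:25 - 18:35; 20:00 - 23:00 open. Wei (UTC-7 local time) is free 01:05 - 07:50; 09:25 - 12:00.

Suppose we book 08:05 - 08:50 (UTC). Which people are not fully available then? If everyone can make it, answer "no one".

Grace, Hamid, Nadia, Ravi, Ximena

Grace in UTC: 09:35-10:45, 12:30-15:50, 16:10-19:00 (subtract 4h to convert from UTC+4).
Ximena in UTC: 10:15-11:10, 12:25-13:20, 17:30-19:00 (subtract 3h to convert from UTC+3).
Hamid in UTC: 08:55-14:30, 17:10-19:00 (add 7h to convert from UTC-7).
Ravi in UTC: 08:50-10:45, 10:55-13:20, 17:30-19:00 (add 7h to convert from UTC-7).
Nadia in UTC: 09:45-13:30, 16:20-19:00 (subtract 3h to convert from UTC+3).
Mateo in UTC: 08:00-11:15, 11:25-14:35, 16:00-19:00 (subtract 4h to convert from UTC+4).
Wei in UTC: 08:05-14:50, 16:25-19:00 (add 7h to convert from UTC-7).
Grace: not fully free for 08:05-08:50. Ximena: not fully free for 08:05-08:50. Hamid: not fully free for 08:05-08:50. Ravi: not fully free for 08:05-08:50. Nadia: not fully free for 08:05-08:50. Mateo: free for 08:05-08:50. Wei: free for 08:05-08:50.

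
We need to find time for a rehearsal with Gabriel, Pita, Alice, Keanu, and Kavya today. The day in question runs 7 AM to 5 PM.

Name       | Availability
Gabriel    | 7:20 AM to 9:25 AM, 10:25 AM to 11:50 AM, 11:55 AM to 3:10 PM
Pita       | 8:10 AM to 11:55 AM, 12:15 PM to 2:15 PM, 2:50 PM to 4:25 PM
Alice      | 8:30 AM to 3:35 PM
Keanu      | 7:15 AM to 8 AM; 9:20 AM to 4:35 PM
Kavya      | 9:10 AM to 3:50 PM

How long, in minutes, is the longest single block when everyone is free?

Gabriel ∩ Pita: 08:10-09:25, 10:25-11:50, 12:15-14:15, 14:50-15:10.
Gabriel ∩ Pita ∩ Alice: 08:30-09:25, 10:25-11:50, 12:15-14:15, 14:50-15:10.
Gabriel ∩ Pita ∩ Alice ∩ Keanu: 09:20-09:25, 10:25-11:50, 12:15-14:15, 14:50-15:10.
Gabriel ∩ Pita ∩ Alice ∩ Keanu ∩ Kavya: 09:20-09:25, 10:25-11:50, 12:15-14:15, 14:50-15:10.
The longest is 12:15-14:15 at 120 minutes.

120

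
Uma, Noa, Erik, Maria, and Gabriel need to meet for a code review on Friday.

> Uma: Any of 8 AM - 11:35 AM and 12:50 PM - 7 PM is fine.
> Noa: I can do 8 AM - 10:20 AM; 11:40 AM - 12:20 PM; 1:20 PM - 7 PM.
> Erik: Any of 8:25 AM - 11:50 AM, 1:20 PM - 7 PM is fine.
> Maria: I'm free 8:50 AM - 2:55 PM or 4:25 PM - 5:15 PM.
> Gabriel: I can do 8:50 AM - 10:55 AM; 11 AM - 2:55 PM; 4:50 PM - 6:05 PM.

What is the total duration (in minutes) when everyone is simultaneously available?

210

Uma ∩ Noa: 08:00-10:20, 13:20-19:00.
Uma ∩ Noa ∩ Erik: 08:25-10:20, 13:20-19:00.
Uma ∩ Noa ∩ Erik ∩ Maria: 08:50-10:20, 13:20-14:55, 16:25-17:15.
Uma ∩ Noa ∩ Erik ∩ Maria ∩ Gabriel: 08:50-10:20, 13:20-14:55, 16:50-17:15.
Those are the intersection windows.
Summing the common windows: 90 + 95 + 25 = 210 minutes.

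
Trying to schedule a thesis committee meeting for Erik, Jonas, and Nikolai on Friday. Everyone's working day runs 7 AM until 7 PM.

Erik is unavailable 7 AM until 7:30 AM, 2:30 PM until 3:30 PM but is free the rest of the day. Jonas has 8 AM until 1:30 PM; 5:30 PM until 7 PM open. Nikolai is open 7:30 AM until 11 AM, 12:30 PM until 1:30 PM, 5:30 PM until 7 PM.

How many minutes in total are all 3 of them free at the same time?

330

Erik free: 07:30-14:30, 15:30-19:00 (invert busy blocks within the working day).
Jonas free: 08:00-13:30, 17:30-19:00.
Nikolai free: 07:30-11:00, 12:30-13:30, 17:30-19:00.
Erik ∩ Jonas: 08:00-13:30, 17:30-19:00.
Erik ∩ Jonas ∩ Nikolai: 08:00-11:00, 12:30-13:30, 17:30-19:00.
Those are the intersection windows.
Summing the common windows: 180 + 60 + 90 = 330 minutes.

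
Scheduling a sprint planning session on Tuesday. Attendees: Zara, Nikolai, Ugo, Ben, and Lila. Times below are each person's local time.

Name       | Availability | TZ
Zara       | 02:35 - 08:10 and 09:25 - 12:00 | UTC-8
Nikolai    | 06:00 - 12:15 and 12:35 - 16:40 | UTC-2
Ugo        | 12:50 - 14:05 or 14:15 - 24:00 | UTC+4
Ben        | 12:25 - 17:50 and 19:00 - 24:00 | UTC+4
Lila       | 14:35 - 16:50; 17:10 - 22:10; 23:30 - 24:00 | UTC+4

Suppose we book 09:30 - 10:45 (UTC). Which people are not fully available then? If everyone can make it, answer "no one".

Zara in UTC: 10:35-16:10, 17:25-20:00 (add 8h to convert from UTC-8).
Nikolai in UTC: 08:00-14:15, 14:35-18:40 (add 2h to convert from UTC-2).
Ugo in UTC: 08:50-10:05, 10:15-20:00 (subtract 4h to convert from UTC+4).
Ben in UTC: 08:25-13:50, 15:00-20:00 (subtract 4h to convert from UTC+4).
Lila in UTC: 10:35-12:50, 13:10-18:10, 19:30-20:00 (subtract 4h to convert from UTC+4).
Zara: not fully free for 09:30-10:45. Nikolai: free for 09:30-10:45. Ugo: not fully free for 09:30-10:45. Ben: free for 09:30-10:45. Lila: not fully free for 09:30-10:45.

Lila, Ugo, Zara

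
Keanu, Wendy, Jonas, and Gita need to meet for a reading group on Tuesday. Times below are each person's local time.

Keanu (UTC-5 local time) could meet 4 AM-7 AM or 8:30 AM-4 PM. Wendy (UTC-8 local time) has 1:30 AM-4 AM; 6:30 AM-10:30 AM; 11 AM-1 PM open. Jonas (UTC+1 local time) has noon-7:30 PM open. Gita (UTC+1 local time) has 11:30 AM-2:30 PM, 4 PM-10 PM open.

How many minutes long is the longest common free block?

210

Keanu in UTC: 09:00-12:00, 13:30-21:00 (add 5h to convert from UTC-5).
Wendy in UTC: 09:30-12:00, 14:30-18:30, 19:00-21:00 (add 8h to convert from UTC-8).
Jonas in UTC: 11:00-18:30 (subtract 1h to convert from UTC+1).
Gita in UTC: 10:30-13:30, 15:00-21:00 (subtract 1h to convert from UTC+1).
Keanu ∩ Wendy: 09:30-12:00, 14:30-18:30, 19:00-21:00.
Keanu ∩ Wendy ∩ Jonas: 11:00-12:00, 14:30-18:30.
Keanu ∩ Wendy ∩ Jonas ∩ Gita: 11:00-12:00, 15:00-18:30.
So the common availability across everyone is 11:00-12:00, 15:00-18:30.
The longest is 15:00-18:30 at 210 minutes.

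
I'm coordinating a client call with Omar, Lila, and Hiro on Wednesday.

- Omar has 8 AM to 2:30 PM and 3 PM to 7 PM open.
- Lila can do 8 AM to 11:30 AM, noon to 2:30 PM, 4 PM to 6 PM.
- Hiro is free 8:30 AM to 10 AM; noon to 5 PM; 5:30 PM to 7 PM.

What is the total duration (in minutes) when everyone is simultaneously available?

330

Omar ∩ Lila: 08:00-11:30, 12:00-14:30, 16:00-18:00.
Omar ∩ Lila ∩ Hiro: 08:30-10:00, 12:00-14:30, 16:00-17:00, 17:30-18:00.
Summing the common windows: 90 + 150 + 60 + 30 = 330 minutes.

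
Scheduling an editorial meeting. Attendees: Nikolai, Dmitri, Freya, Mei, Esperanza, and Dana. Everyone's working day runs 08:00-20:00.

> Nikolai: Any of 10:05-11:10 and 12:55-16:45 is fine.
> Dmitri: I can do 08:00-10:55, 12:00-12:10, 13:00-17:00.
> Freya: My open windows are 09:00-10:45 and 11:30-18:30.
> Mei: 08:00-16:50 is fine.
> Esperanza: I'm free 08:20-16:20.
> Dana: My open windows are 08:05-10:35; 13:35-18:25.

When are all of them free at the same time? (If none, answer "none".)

Nikolai ∩ Dmitri: 10:05-10:55, 13:00-16:45.
Nikolai ∩ Dmitri ∩ Freya: 10:05-10:45, 13:00-16:45.
Nikolai ∩ Dmitri ∩ Freya ∩ Mei: 10:05-10:45, 13:00-16:45.
Nikolai ∩ Dmitri ∩ Freya ∩ Mei ∩ Esperanza: 10:05-10:45, 13:00-16:20.
Nikolai ∩ Dmitri ∩ Freya ∩ Mei ∩ Esperanza ∩ Dana: 10:05-10:35, 13:35-16:20.
Those are the intersection windows.

10:05-10:35, 13:35-16:20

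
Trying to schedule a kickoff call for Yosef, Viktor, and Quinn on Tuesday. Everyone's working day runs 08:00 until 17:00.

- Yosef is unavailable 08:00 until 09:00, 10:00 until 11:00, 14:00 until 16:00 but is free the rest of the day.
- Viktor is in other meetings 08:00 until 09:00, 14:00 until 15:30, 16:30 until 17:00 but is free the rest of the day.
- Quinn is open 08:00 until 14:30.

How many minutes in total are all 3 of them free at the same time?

Yosef free: 09:00-10:00, 11:00-14:00, 16:00-17:00 (invert busy blocks within the working day).
Viktor free: 09:00-14:00, 15:30-16:30 (invert busy blocks within the working day).
Quinn free: 08:00-14:30.
Yosef ∩ Viktor: 09:00-10:00, 11:00-14:00, 16:00-16:30.
Yosef ∩ Viktor ∩ Quinn: 09:00-10:00, 11:00-14:00.
Summing the common windows: 60 + 180 = 240 minutes.

240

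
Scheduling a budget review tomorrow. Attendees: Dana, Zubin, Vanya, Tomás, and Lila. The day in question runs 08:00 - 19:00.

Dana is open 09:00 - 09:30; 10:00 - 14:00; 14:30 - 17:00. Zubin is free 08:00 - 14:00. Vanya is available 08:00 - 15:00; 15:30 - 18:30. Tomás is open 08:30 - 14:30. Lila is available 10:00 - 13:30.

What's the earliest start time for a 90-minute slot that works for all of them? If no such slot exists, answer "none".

Dana ∩ Zubin: 09:00-09:30, 10:00-14:00.
Dana ∩ Zubin ∩ Vanya: 09:00-09:30, 10:00-14:00.
Dana ∩ Zubin ∩ Vanya ∩ Tomás: 09:00-09:30, 10:00-14:00.
Dana ∩ Zubin ∩ Vanya ∩ Tomás ∩ Lila: 10:00-13:30.
The first common window of at least 90 minutes is 10:00-13:30, so the earliest start is 10:00.

10:00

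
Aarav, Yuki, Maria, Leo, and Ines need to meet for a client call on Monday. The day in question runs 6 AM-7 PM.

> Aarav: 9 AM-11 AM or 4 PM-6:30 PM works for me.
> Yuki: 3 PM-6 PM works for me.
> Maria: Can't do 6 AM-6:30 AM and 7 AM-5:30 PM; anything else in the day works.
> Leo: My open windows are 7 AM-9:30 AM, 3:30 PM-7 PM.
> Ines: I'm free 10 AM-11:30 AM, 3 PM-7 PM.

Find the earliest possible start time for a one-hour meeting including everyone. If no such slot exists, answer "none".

Aarav free: 09:00-11:00, 16:00-18:30.
Yuki free: 15:00-18:00.
Maria free: 06:30-07:00, 17:30-19:00 (invert busy blocks within the working day).
Leo free: 07:00-09:30, 15:30-19:00.
Ines free: 10:00-11:30, 15:00-19:00.
Aarav ∩ Yuki: 16:00-18:00.
Aarav ∩ Yuki ∩ Maria: 17:30-18:00.
Aarav ∩ Yuki ∩ Maria ∩ Leo: 17:30-18:00.
Aarav ∩ Yuki ∩ Maria ∩ Leo ∩ Ines: 17:30-18:00.
No common window is at least 60 minutes long.

none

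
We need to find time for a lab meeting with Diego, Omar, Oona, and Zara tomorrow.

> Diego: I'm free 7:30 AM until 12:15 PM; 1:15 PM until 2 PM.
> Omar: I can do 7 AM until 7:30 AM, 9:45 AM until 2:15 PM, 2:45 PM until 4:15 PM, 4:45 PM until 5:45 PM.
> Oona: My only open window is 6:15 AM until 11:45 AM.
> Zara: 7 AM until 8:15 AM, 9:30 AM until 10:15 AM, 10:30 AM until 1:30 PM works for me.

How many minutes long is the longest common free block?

75

Diego ∩ Omar: 09:45-12:15, 13:15-14:00.
Diego ∩ Omar ∩ Oona: 09:45-11:45.
Diego ∩ Omar ∩ Oona ∩ Zara: 09:45-10:15, 10:30-11:45.
Those are the intersection windows.
The longest is 10:30-11:45 at 75 minutes.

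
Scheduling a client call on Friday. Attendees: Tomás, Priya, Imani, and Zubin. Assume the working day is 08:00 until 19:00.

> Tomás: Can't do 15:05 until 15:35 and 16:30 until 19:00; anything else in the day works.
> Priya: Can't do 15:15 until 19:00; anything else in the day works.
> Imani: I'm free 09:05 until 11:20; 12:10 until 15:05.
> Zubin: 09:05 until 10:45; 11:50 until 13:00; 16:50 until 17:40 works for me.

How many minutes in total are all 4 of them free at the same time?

Tomás free: 08:00-15:05, 15:35-16:30 (invert busy blocks within the working day).
Priya free: 08:00-15:15 (invert busy blocks within the working day).
Imani free: 09:05-11:20, 12:10-15:05.
Zubin free: 09:05-10:45, 11:50-13:00, 16:50-17:40.
Tomás ∩ Priya: 08:00-15:05.
Tomás ∩ Priya ∩ Imani: 09:05-11:20, 12:10-15:05.
Tomás ∩ Priya ∩ Imani ∩ Zubin: 09:05-10:45, 12:10-13:00.
So the common availability across everyone is 09:05-10:45, 12:10-13:00.
Summing the common windows: 100 + 50 = 150 minutes.

150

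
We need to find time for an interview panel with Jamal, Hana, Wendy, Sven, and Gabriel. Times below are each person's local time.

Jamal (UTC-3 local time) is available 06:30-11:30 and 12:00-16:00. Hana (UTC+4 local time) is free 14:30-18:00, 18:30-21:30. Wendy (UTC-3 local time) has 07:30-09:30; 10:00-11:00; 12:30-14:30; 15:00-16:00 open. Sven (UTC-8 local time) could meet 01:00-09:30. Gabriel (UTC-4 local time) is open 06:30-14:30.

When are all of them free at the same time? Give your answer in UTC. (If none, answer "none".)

10:30-12:30, 13:00-14:00, 15:30-17:30

Jamal in UTC: 09:30-14:30, 15:00-19:00 (add 3h to convert from UTC-3).
Hana in UTC: 10:30-14:00, 14:30-17:30 (subtract 4h to convert from UTC+4).
Wendy in UTC: 10:30-12:30, 13:00-14:00, 15:30-17:30, 18:00-19:00 (add 3h to convert from UTC-3).
Sven in UTC: 09:00-17:30 (add 8h to convert from UTC-8).
Gabriel in UTC: 10:30-18:30 (add 4h to convert from UTC-4).
Jamal ∩ Hana: 10:30-14:00, 15:00-17:30.
Jamal ∩ Hana ∩ Wendy: 10:30-12:30, 13:00-14:00, 15:30-17:30.
Jamal ∩ Hana ∩ Wendy ∩ Sven: 10:30-12:30, 13:00-14:00, 15:30-17:30.
Jamal ∩ Hana ∩ Wendy ∩ Sven ∩ Gabriel: 10:30-12:30, 13:00-14:00, 15:30-17:30.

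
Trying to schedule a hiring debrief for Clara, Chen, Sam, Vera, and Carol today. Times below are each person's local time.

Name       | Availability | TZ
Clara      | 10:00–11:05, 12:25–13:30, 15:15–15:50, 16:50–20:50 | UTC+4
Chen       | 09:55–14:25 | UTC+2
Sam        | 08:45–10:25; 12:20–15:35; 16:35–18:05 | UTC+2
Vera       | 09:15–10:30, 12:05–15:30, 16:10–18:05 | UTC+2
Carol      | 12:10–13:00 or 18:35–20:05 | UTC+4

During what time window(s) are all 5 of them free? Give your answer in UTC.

none

Clara in UTC: 06:00-07:05, 08:25-09:30, 11:15-11:50, 12:50-16:50 (subtract 4h to convert from UTC+4).
Chen in UTC: 07:55-12:25 (subtract 2h to convert from UTC+2).
Sam in UTC: 06:45-08:25, 10:20-13:35, 14:35-16:05 (subtract 2h to convert from UTC+2).
Vera in UTC: 07:15-08:30, 10:05-13:30, 14:10-16:05 (subtract 2h to convert from UTC+2).
Carol in UTC: 08:10-09:00, 14:35-16:05 (subtract 4h to convert from UTC+4).
Clara ∩ Chen: 08:25-09:30, 11:15-11:50.
Clara ∩ Chen ∩ Sam: 11:15-11:50.
Clara ∩ Chen ∩ Sam ∩ Vera: 11:15-11:50.
Clara ∩ Chen ∩ Sam ∩ Vera ∩ Carol: ∅.
There is no time when everyone is free.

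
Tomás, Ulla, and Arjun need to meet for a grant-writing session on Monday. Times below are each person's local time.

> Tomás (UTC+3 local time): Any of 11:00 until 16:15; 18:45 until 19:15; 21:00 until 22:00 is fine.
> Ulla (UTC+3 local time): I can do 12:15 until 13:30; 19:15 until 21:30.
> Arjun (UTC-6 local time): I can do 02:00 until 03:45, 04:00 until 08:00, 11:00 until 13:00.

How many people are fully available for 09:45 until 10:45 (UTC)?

1

Tomás in UTC: 08:00-13:15, 15:45-16:15, 18:00-19:00 (subtract 3h to convert from UTC+3).
Ulla in UTC: 09:15-10:30, 16:15-18:30 (subtract 3h to convert from UTC+3).
Arjun in UTC: 08:00-09:45, 10:00-14:00, 17:00-19:00 (add 6h to convert from UTC-6).
Tomás can make the full 09:45-10:45 slot — that's 1.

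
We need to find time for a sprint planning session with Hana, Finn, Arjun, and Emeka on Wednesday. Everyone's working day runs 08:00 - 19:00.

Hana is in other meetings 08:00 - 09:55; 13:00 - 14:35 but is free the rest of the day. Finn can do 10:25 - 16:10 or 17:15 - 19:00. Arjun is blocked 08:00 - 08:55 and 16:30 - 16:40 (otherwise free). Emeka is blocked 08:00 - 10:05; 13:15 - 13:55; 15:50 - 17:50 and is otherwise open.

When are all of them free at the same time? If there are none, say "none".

Hana free: 09:55-13:00, 14:35-19:00 (invert busy blocks within the working day).
Finn free: 10:25-16:10, 17:15-19:00.
Arjun free: 08:55-16:30, 16:40-19:00 (invert busy blocks within the working day).
Emeka free: 10:05-13:15, 13:55-15:50, 17:50-19:00 (invert busy blocks within the working day).
Hana ∩ Finn: 10:25-13:00, 14:35-16:10, 17:15-19:00.
Hana ∩ Finn ∩ Arjun: 10:25-13:00, 14:35-16:10, 17:15-19:00.
Hana ∩ Finn ∩ Arjun ∩ Emeka: 10:25-13:00, 14:35-15:50, 17:50-19:00.
So the common availability across everyone is 10:25-13:00, 14:35-15:50, 17:50-19:00.

10:25-13:00, 14:35-15:50, 17:50-19:00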